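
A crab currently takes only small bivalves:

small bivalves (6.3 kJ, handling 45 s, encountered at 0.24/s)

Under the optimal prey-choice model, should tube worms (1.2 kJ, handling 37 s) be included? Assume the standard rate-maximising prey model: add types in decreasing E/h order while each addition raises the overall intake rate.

Current rate: (0.24×6.3)/(1 + 0.24×45) = 0.1281 kJ/s.
tube worms: E/h = 1.2/37 = 0.03243 kJ/s.
Since 0.03243 < R, time spent handling tube worms is better spent searching.

No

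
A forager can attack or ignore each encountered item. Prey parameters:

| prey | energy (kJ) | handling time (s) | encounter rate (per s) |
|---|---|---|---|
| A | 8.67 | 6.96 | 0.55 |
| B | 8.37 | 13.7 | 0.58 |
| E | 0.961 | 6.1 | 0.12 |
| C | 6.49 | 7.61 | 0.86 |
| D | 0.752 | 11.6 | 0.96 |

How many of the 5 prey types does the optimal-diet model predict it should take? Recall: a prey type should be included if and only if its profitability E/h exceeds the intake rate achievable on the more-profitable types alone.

Profitabilities (E/h, kJ/s): A 1.25, C 0.853, B 0.611, E 0.158, D 0.0648. Add prey in this order while the next type's profitability exceeds the intake rate on those already taken.
Rate on top 1: 0.9877. C: 0.853 < 0.9877 → exclude; stop.
Optimal diet: A — 1 of 5 types.

1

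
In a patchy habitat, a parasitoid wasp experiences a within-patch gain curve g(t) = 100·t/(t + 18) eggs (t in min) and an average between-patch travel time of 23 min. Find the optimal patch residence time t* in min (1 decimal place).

Maximise g(t)/(T+t): set derivative to zero → g'(t)(T+t) = g(t).
g'(t) = 100·18/(t + 18)². Setting 100·18/(t+18)² = 100t/[(t+18)(23+t)] gives 18(23+t) = t(t+18), so t² = 18×23 = 414.
t* = √414 = 20.35 min.

20.3 min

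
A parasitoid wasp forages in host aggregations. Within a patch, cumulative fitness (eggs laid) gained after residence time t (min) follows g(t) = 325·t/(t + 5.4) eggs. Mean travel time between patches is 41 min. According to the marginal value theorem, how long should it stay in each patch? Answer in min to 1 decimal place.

Optimal t* satisfies g'(t*) = g(t*)/(T + t*).
g'(t) = 325·5.4/(t + 5.4)². Setting 325·5.4/(t+5.4)² = 325t/[(t+5.4)(41+t)] gives 5.4(41+t) = t(t+5.4), so t² = 5.4×41 = 221.4.
t* = √221.4 = 14.88 min.

14.9 min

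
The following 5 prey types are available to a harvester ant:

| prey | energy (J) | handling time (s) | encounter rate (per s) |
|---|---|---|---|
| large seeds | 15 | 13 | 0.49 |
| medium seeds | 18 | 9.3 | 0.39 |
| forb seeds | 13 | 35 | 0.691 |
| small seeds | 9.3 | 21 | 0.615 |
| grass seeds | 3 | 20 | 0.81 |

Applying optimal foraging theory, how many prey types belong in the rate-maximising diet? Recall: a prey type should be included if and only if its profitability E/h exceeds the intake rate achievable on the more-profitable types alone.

1

E/h in descending order: medium seeds 1.94, large seeds 1.15, small seeds 0.443, forb seeds 0.371, grass seeds 0.15 J/s. The optimal diet is the largest prefix of this list for which every included type satisfies E_i/h_i > R on the types above it.
Rate on top 1: 1.517. large seeds: 1.15 < 1.517 → exclude; stop.
Optimal diet: medium seeds — 1 of 5 types.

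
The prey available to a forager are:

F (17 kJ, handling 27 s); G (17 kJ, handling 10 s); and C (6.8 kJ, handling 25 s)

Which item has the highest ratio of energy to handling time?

Profitability E/h (kJ/s): F = 17/27 = 0.63, G = 17/10 = 1.7, C = 6.8/25 = 0.272.
Ranked: G > F > C.

G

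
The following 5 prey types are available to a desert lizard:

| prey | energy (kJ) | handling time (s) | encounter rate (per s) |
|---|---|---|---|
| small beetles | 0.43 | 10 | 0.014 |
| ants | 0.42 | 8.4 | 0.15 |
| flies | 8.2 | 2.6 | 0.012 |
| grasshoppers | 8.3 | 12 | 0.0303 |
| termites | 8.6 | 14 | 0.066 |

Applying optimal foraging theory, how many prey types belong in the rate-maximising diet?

3

E/h in descending order: flies 3.15, grasshoppers 0.692, termites 0.614, ants 0.05, small beetles 0.043 kJ/s. The optimal diet is the largest prefix of this list for which every included type satisfies E_i/h_i > R on the types above it.
Rate on top 1: 0.09542. grasshoppers: 0.692 > 0.09542 → include.
Rate on top 2: 0.2509. termites: 0.614 > 0.2509 → include.
Rate on top 3: 0.3957. ants: 0.05 < 0.3957 → exclude; stop.
Optimal diet: flies, grasshoppers, termites — 3 of 5 types.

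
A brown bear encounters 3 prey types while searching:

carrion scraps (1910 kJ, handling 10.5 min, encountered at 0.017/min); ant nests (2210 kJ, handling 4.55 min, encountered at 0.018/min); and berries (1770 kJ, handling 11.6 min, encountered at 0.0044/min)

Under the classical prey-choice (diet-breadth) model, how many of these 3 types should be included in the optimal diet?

3

E/h in descending order: ant nests 486, carrion scraps 182, berries 153 kJ/min. The optimal diet is the largest prefix of this list for which every included type satisfies E_i/h_i > R on the types above it.
Rate on top 1: 36.77. carrion scraps: 182 > 36.77 → include.
Rate on top 2: 57.32. berries: 153 > 57.32 → include.
Optimal diet: ant nests, carrion scraps, berries — 3 of 3 types.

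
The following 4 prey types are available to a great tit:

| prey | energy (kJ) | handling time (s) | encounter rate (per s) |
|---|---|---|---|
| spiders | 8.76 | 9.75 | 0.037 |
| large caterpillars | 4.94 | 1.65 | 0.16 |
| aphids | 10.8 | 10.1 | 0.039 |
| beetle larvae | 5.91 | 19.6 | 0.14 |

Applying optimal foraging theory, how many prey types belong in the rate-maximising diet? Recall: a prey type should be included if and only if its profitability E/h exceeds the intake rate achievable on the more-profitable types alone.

3

Profitabilities (E/h, kJ/s): large caterpillars 2.99, aphids 1.07, spiders 0.898, beetle larvae 0.302. Add prey in this order while the next type's profitability exceeds the intake rate on those already taken.
Rate on top 1: 0.6253. aphids: 1.07 > 0.6253 → include.
Rate on top 2: 0.7308. spiders: 0.898 > 0.7308 → include.
Rate on top 3: 0.7608. beetle larvae: 0.302 < 0.7608 → exclude; stop.
Optimal diet: large caterpillars, aphids, spiders — 3 of 4 types.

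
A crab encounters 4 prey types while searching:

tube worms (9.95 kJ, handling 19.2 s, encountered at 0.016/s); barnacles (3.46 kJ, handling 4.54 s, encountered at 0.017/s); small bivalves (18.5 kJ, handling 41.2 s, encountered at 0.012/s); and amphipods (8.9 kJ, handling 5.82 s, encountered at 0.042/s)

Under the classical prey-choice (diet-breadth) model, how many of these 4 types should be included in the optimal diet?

E/h in descending order: amphipods 1.53, barnacles 0.762, tube worms 0.518, small bivalves 0.449 kJ/s. The optimal diet is the largest prefix of this list for which every included type satisfies E_i/h_i > R on the types above it.
Rate on top 1: 0.3004. barnacles: 0.762 > 0.3004 → include.
Rate on top 2: 0.3273. tube worms: 0.518 > 0.3273 → include.
Rate on top 3: 0.3633. small bivalves: 0.449 > 0.3633 → include.
Optimal diet: amphipods, barnacles, tube worms, small bivalves — 4 of 4 types.

4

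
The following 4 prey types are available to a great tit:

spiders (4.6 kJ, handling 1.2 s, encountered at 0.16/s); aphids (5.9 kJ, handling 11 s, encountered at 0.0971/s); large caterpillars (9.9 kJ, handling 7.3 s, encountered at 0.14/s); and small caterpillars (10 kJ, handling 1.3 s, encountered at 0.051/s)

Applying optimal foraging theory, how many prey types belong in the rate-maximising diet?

E/h in descending order: small caterpillars 7.69, spiders 3.83, large caterpillars 1.36, aphids 0.536 kJ/s. The optimal diet is the largest prefix of this list for which every included type satisfies E_i/h_i > R on the types above it.
Rate on top 1: 0.4783. spiders: 3.83 > 0.4783 → include.
Rate on top 2: 0.9902. large caterpillars: 1.36 > 0.9902 → include.
Rate on top 3: 1.154. aphids: 0.536 < 1.154 → exclude; stop.
Optimal diet: small caterpillars, spiders, large caterpillars — 3 of 4 types.

3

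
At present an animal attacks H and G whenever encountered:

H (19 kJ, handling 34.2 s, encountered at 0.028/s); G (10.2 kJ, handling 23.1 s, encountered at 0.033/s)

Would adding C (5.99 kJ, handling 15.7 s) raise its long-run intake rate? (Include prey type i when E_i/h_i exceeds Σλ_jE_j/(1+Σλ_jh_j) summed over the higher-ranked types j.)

Yes

Current rate: (0.028×19 + 0.033×10.2)/(1 + 0.028×34.2 + 0.033×23.1) = 0.3193 kJ/s.
C: E/h = 5.99/15.7 = 0.3815 kJ/s.
0.3815 > 0.3193, so adding C raises the average — include it.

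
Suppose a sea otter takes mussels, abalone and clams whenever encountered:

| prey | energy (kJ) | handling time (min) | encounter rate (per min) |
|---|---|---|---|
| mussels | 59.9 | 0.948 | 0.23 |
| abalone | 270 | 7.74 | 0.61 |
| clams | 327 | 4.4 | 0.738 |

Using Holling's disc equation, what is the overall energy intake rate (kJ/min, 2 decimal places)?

R = (0.23×59.9 + 0.61×270 + 0.738×327) / (1 + 0.23×0.948 + 0.61×7.74 + 0.738×4.4) = 419.8/9.187 = 45.7 kJ/min.

45.70 kJ/min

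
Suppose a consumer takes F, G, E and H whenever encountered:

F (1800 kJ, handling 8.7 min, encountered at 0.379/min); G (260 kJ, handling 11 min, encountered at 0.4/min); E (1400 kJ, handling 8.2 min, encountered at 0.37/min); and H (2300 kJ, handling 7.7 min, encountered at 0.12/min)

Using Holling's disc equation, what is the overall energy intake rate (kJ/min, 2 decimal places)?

R = Σλ_iE_i / (1 + Σλ_ih_i)
Numerator: 0.379×1800 + 0.4×260 + 0.37×1400 + 0.12×2300 = 1580
Denominator: 1 + 0.379×8.7 + 0.4×11 + 0.37×8.2 + 0.12×7.7 = 12.66
R = 1580/12.66 = 124.9 kJ/min

124.86 kJ/min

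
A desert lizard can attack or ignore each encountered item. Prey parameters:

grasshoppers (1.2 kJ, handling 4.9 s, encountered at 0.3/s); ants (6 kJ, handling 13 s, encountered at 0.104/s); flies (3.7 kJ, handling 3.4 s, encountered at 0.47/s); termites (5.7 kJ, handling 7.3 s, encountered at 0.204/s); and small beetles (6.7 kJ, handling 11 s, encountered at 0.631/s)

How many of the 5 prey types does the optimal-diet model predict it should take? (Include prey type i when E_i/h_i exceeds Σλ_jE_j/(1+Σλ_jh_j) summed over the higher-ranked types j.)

2

Profitabilities (E/h, kJ/s): flies 1.09, termites 0.781, small beetles 0.609, ants 0.462, grasshoppers 0.245. Add prey in this order while the next type's profitability exceeds the intake rate on those already taken.
Rate on top 1: 0.6694. termites: 0.781 > 0.6694 → include.
Rate on top 2: 0.71. small beetles: 0.609 < 0.71 → exclude; stop.
Optimal diet: flies, termites — 2 of 5 types.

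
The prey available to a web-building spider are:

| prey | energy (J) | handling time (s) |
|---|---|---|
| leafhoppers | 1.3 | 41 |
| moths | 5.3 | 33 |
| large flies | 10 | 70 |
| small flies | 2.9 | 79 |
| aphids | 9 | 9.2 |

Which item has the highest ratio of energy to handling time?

aphids

In descending order of E/h:
aphids: 9/9.2 = 0.978 J/s
moths: 5.3/33 = 0.161 J/s
large flies: 10/70 = 0.143 J/s
small flies: 2.9/79 = 0.0367 J/s
leafhoppers: 1.3/41 = 0.0317 J/s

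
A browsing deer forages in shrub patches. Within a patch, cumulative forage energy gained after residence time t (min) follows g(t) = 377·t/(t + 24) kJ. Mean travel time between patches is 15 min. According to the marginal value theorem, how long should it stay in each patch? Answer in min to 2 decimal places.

18.97 min

By the marginal value theorem, leave when the instantaneous gain rate g'(t) equals the habitat-wide average g(t)/(T + t).
g'(t) = 377·24/(t + 24)². Setting 377·24/(t+24)² = 377t/[(t+24)(15+t)] gives 24(15+t) = t(t+24), so t² = 24×15 = 360.
t* = √360 = 18.97 min.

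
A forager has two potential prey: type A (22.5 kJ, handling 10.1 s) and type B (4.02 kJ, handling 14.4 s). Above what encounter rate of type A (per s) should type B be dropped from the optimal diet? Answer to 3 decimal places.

0.014 per s

Drop type B once their profitability E₂/h₂ falls below the rate achievable on type A alone: E₂/h₂ = λE₁/(1 + λh₁).
Solve for λ: λE₁h₂ = E₂(1 + λh₁) → λ(E₁h₂ − E₂h₁) = E₂ → λ = E₂/(E₁h₂ − E₂h₁).
λ = 4.02/(22.5×14.4 − 4.02×10.1) = 4.02/283.4 = 0.01418 per s.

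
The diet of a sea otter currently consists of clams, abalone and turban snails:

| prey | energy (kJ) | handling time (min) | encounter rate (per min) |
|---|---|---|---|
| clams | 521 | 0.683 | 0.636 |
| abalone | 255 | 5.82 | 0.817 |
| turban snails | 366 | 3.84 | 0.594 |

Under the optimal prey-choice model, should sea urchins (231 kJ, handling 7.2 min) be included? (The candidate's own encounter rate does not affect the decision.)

Intake rate on the current diet: R = (0.636×521 + 0.817×255 + 0.594×366) / (1 + 0.636×0.683 + 0.817×5.82 + 0.594×3.84) = 757.1/8.47 = 89.38 kJ/min.
Profitability of sea urchins: 231/7.2 = 32.08 kJ/min.
Since 32.08 < R, time spent handling sea urchins is better spent searching.

No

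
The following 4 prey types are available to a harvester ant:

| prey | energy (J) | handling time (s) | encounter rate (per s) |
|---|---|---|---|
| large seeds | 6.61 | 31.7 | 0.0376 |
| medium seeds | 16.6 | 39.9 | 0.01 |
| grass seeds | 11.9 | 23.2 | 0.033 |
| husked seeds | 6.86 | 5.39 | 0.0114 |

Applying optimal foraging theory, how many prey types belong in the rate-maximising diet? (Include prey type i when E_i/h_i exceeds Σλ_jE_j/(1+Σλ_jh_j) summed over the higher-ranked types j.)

E/h in descending order: husked seeds 1.27, grass seeds 0.513, medium seeds 0.416, large seeds 0.209 J/s. The optimal diet is the largest prefix of this list for which every included type satisfies E_i/h_i > R on the types above it.
Rate on top 1: 0.07368. grass seeds: 0.513 > 0.07368 → include.
Rate on top 2: 0.2577. medium seeds: 0.416 > 0.2577 → include.
Rate on top 3: 0.2861. large seeds: 0.209 < 0.2861 → exclude; stop.
Optimal diet: husked seeds, grass seeds, medium seeds — 3 of 4 types.

3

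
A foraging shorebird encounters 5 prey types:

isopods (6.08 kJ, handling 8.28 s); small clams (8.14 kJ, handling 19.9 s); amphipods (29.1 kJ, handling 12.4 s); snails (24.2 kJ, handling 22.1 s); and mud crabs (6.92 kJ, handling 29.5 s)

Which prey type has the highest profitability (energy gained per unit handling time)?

amphipods

Profitability E/h (kJ/s): isopods = 6.08/8.28 = 0.734, small clams = 8.14/19.9 = 0.409, amphipods = 29.1/12.4 = 2.35, snails = 24.2/22.1 = 1.1, mud crabs = 6.92/29.5 = 0.235.
Ranked: amphipods > snails > isopods > small clams > mud crabs.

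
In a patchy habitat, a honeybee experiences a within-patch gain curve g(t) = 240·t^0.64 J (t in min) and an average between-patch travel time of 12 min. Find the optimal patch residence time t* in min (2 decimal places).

21.33 min

Maximise g(t)/(T+t): set derivative to zero → g'(t)(T+t) = g(t).
g'(t) = 0.64·240·t^-0.36. Setting 0.64·240·t^-0.36 = 240·t^0.64/(12+t) gives 0.64(12+t) = t, so 0.36·t = 0.64×12.
t* = 0.64×12/0.36 = 21.33 min.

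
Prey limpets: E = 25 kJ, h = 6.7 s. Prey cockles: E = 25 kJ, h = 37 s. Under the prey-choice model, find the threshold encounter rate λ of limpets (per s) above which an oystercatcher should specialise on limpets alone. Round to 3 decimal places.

Drop cockles once their profitability E₂/h₂ falls below the rate achievable on limpets alone: E₂/h₂ = λE₁/(1 + λh₁).
Solve for λ: λE₁h₂ = E₂(1 + λh₁) → λ(E₁h₂ − E₂h₁) = E₂ → λ = E₂/(E₁h₂ − E₂h₁).
λ = 25/(25×37 − 25×6.7) = 25/757.5 = 0.033 per s.

0.033 per s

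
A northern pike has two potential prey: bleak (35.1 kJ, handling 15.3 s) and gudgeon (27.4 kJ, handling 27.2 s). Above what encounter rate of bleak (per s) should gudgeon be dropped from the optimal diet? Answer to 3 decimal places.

At the threshold, the rate on bleak alone equals the profitability of gudgeon: λ·35.1/(1 + λ·15.3) = 27.4/27.2 = 1.007.
Rearranging, λ(35.1 − 1.007×15.3) = 1.007, so λ = 1.007/19.69 = 0.05117 per s.

0.051 per s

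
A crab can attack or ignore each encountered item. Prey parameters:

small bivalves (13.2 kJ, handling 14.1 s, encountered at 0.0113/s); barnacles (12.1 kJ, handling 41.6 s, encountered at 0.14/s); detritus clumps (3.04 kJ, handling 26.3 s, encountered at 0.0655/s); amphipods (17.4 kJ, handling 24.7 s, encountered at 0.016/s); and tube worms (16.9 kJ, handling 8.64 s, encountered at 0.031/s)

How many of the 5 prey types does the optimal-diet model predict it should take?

3

E/h in descending order: tube worms 1.96, small bivalves 0.936, amphipods 0.704, barnacles 0.291, detritus clumps 0.116 kJ/s. The optimal diet is the largest prefix of this list for which every included type satisfies E_i/h_i > R on the types above it.
Rate on top 1: 0.4132. small bivalves: 0.936 > 0.4132 → include.
Rate on top 2: 0.4716. amphipods: 0.704 > 0.4716 → include.
Rate on top 3: 0.5221. barnacles: 0.291 < 0.5221 → exclude; stop.
Optimal diet: tube worms, small bivalves, amphipods — 3 of 5 types.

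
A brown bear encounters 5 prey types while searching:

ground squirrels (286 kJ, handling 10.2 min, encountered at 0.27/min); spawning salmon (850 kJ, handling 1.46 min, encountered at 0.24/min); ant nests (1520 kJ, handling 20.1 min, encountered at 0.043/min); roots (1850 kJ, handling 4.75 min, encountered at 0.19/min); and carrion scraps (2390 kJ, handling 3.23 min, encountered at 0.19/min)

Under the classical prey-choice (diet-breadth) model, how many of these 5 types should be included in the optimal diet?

3

Profitabilities (E/h, kJ/min): carrion scraps 740, spawning salmon 582, roots 389, ant nests 75.6, ground squirrels 28. Add prey in this order while the next type's profitability exceeds the intake rate on those already taken.
Rate on top 1: 281.4. spawning salmon: 582 > 281.4 → include.
Rate on top 2: 335.1. roots: 389 > 335.1 → include.
Rate on top 3: 352.2. ant nests: 75.6 < 352.2 → exclude; stop.
Optimal diet: carrion scraps, spawning salmon, roots — 3 of 5 types.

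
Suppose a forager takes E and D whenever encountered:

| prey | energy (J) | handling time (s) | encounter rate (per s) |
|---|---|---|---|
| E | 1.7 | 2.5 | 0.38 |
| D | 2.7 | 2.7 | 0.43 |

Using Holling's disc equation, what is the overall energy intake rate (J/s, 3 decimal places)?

Energy encountered per unit search time: 0.38×1.7 + 0.43×2.7 = 1.807 J/s.
Handling time per unit search time: 0.38×2.5 + 0.43×2.7 = 2.111.
Rate = 1.807/(1 + 2.111) = 0.5808 J/s.

0.581 J/s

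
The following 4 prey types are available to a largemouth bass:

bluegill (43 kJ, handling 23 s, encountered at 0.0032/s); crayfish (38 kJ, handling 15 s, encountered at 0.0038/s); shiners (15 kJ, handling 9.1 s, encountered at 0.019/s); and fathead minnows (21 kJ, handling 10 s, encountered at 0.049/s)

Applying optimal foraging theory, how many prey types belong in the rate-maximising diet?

4

Profitabilities (E/h, kJ/s): crayfish 2.53, fathead minnows 2.1, bluegill 1.87, shiners 1.65. Add prey in this order while the next type's profitability exceeds the intake rate on those already taken.
Rate on top 1: 0.1366. fathead minnows: 2.1 > 0.1366 → include.
Rate on top 2: 0.7585. bluegill: 1.87 > 0.7585 → include.
Rate on top 3: 0.809. shiners: 1.65 > 0.809 → include.
Optimal diet: crayfish, fathead minnows, bluegill, shiners — 4 of 4 types.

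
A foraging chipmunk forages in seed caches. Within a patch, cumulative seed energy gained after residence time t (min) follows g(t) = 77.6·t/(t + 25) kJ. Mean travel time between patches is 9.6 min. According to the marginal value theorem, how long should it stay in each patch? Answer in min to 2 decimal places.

Optimal t* satisfies g'(t*) = g(t*)/(T + t*).
g'(t) = 77.6·25/(t + 25)². Setting 77.6·25/(t+25)² = 77.6t/[(t+25)(9.6+t)] gives 25(9.6+t) = t(t+25), so t² = 25×9.6 = 240.
t* = √240 = 15.49 min.

15.49 min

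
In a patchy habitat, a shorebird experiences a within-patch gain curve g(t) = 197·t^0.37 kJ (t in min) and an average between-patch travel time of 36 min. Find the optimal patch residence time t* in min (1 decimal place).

By the marginal value theorem, leave when the instantaneous gain rate g'(t) equals the habitat-wide average g(t)/(T + t).
g'(t) = 0.37·197·t^-0.63. Setting 0.37·197·t^-0.63 = 197·t^0.37/(36+t) gives 0.37(36+t) = t, so 0.63·t = 0.37×36.
t* = 0.37×36/0.63 = 21.14 min.

21.1 min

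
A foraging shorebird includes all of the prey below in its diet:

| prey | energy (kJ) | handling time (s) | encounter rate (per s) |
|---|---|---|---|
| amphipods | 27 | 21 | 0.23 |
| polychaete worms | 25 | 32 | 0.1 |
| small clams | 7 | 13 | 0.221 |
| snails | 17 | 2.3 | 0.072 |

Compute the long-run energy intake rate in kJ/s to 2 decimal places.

Energy encountered per unit search time: 0.23×27 + 0.1×25 + 0.221×7 + 0.072×17 = 11.48 kJ/s.
Handling time per unit search time: 0.23×21 + 0.1×32 + 0.221×13 + 0.072×2.3 = 11.07.
Rate = 11.48/(1 + 11.07) = 0.9513 kJ/s.

0.95 kJ/s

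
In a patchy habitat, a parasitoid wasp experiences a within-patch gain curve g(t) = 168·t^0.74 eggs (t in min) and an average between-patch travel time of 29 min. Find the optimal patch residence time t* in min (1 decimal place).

82.5 min

Maximise g(t)/(T+t): set derivative to zero → g'(t)(T+t) = g(t).
g'(t) = 0.74·168·t^-0.26. Setting 0.74·168·t^-0.26 = 168·t^0.74/(29+t) gives 0.74(29+t) = t, so 0.26·t = 0.74×29.
t* = 0.74×29/0.26 = 82.54 min.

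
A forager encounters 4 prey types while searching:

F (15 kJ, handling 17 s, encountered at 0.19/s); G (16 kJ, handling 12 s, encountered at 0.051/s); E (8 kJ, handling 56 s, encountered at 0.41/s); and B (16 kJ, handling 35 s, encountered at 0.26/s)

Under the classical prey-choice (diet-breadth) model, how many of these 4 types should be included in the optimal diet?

2

E/h in descending order: G 1.33, F 0.882, B 0.457, E 0.143 kJ/s. The optimal diet is the largest prefix of this list for which every included type satisfies E_i/h_i > R on the types above it.
Rate on top 1: 0.5062. F: 0.882 > 0.5062 → include.
Rate on top 2: 0.7571. B: 0.457 < 0.7571 → exclude; stop.
Optimal diet: G, F — 2 of 4 types.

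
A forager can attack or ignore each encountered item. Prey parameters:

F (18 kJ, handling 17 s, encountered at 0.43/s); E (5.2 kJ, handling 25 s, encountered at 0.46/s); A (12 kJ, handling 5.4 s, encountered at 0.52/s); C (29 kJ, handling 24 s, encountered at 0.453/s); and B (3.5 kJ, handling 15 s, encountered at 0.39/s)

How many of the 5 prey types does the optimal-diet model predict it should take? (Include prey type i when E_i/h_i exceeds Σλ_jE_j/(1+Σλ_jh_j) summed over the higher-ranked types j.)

1

Profitabilities (E/h, kJ/s): A 2.22, C 1.21, F 1.06, B 0.233, E 0.208. Add prey in this order while the next type's profitability exceeds the intake rate on those already taken.
Rate on top 1: 1.639. C: 1.21 < 1.639 → exclude; stop.
Optimal diet: A — 1 of 5 types.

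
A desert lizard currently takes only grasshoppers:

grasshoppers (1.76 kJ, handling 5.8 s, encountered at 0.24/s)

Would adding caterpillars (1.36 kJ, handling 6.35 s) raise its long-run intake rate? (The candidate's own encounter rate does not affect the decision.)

On grasshoppers alone, R = ΣλE/(1+Σλh) = 0.4224/2.392 = 0.1766 kJ/s.
Profitability of caterpillars: 1.36/6.35 = 0.2142 kJ/s.
Since 0.2142 > R, including caterpillars increases the long-run rate.

Yes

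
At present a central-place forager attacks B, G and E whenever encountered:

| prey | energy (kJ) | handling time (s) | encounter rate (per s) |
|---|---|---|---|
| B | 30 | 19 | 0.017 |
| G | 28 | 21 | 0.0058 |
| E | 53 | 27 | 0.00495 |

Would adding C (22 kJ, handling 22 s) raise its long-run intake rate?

Current rate: (0.017×30 + 0.0058×28 + 0.00495×53)/(1 + 0.017×19 + 0.0058×21 + 0.00495×27) = 0.5922 kJ/s.
C: E/h = 22/22 = 1 kJ/s.
1 > 0.5922, so adding C raises the average — include it.

Yes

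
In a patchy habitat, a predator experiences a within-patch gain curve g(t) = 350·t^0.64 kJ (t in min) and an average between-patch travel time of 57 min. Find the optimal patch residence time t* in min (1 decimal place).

Maximise g(t)/(T+t): set derivative to zero → g'(t)(T+t) = g(t).
g'(t) = 0.64·350·t^-0.36. Setting 0.64·350·t^-0.36 = 350·t^0.64/(57+t) gives 0.64(57+t) = t, so 0.36·t = 0.64×57.
t* = 0.64×57/0.36 = 101.3 min.

101.3 min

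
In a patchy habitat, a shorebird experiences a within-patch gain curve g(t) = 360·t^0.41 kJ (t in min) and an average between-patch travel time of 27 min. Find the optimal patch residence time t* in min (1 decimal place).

18.8 min

Optimal t* satisfies g'(t*) = g(t*)/(T + t*).
g'(t) = 0.41·360·t^-0.59. Setting 0.41·360·t^-0.59 = 360·t^0.41/(27+t) gives 0.41(27+t) = t, so 0.59·t = 0.41×27.
t* = 0.41×27/0.59 = 18.76 min.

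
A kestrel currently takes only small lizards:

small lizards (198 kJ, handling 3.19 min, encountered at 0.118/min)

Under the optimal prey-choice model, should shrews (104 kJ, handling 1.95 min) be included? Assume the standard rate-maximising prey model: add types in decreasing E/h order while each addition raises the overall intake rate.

On small lizards alone, R = ΣλE/(1+Σλh) = 23.36/1.376 = 16.97 kJ/min.
shrews: E/h = 104/1.95 = 53.33 kJ/min.
Since 53.33 > R, including shrews increases the long-run rate.

Yes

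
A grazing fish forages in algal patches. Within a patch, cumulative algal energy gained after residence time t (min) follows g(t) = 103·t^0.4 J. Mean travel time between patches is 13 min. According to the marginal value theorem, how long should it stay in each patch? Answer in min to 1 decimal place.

Maximise g(t)/(T+t): set derivative to zero → g'(t)(T+t) = g(t).
g'(t) = 0.4·103·t^-0.6. Setting 0.4·103·t^-0.6 = 103·t^0.4/(13+t) gives 0.4(13+t) = t, so 0.60·t = 0.4×13.
t* = 0.4×13/0.60 = 8.667 min.

8.7 min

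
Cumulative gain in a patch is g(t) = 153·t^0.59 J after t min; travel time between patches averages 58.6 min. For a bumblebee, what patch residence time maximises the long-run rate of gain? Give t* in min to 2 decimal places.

84.33 min

By the marginal value theorem, leave when the instantaneous gain rate g'(t) equals the habitat-wide average g(t)/(T + t).
g'(t) = 0.59·153·t^-0.41. Setting 0.59·153·t^-0.41 = 153·t^0.59/(58.6+t) gives 0.59(58.6+t) = t, so 0.41·t = 0.59×58.6.
t* = 0.59×58.6/0.41 = 84.33 min.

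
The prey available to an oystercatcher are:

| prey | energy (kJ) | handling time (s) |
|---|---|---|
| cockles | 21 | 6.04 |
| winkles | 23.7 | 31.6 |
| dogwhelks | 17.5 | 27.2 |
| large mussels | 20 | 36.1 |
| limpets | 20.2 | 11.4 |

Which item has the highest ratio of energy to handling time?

cockles

In descending order of E/h:
cockles: 21/6.04 = 3.48 kJ/s
limpets: 20.2/11.4 = 1.77 kJ/s
winkles: 23.7/31.6 = 0.75 kJ/s
dogwhelks: 17.5/27.2 = 0.643 kJ/s
large mussels: 20/36.1 = 0.554 kJ/s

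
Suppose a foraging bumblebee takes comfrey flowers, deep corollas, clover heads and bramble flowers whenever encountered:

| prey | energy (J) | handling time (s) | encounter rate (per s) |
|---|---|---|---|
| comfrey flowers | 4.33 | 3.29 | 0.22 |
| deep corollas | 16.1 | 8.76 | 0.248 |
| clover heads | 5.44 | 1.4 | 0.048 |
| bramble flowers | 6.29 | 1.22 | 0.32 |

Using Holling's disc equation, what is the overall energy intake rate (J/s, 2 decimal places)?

R = Σλ_iE_i / (1 + Σλ_ih_i)
Numerator: 0.22×4.33 + 0.248×16.1 + 0.048×5.44 + 0.32×6.29 = 7.219
Denominator: 1 + 0.22×3.29 + 0.248×8.76 + 0.048×1.4 + 0.32×1.22 = 4.354
R = 7.219/4.354 = 1.658 J/s

1.66 J/s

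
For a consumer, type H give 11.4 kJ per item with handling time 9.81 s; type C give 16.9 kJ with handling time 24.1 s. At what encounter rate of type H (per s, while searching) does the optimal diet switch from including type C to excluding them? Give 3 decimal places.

0.155 per s

The zero-one rule: include type C iff E₂/h₂ > λE₁/(1+λh₁). Equality gives the switch point.
λE₁h₂ = E₂ + λE₂h₁ ⇒ λ = E₂/(E₁h₂ − E₂h₁) = 16.9/(274.7 − 165.8) = 0.1551 per s.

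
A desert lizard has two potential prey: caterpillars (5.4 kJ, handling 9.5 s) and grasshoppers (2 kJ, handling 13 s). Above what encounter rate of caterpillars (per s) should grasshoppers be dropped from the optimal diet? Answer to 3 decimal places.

0.039 per s

The zero-one rule: include grasshoppers iff E₂/h₂ > λE₁/(1+λh₁). Equality gives the switch point.
λE₁h₂ = E₂ + λE₂h₁ ⇒ λ = E₂/(E₁h₂ − E₂h₁) = 2/(70.2 − 19) = 0.03906 per s.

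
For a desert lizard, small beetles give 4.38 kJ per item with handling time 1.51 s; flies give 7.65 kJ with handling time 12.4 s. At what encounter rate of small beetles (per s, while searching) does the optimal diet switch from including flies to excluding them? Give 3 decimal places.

0.179 per s

At the threshold, the rate on small beetles alone equals the profitability of flies: λ·4.38/(1 + λ·1.51) = 7.65/12.4 = 0.6169.
Rearranging, λ(4.38 − 0.6169×1.51) = 0.6169, so λ = 0.6169/3.448 = 0.1789 per s.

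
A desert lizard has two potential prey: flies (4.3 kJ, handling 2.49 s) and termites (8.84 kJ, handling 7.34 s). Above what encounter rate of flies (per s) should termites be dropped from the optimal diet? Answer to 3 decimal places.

The zero-one rule: include termites iff E₂/h₂ > λE₁/(1+λh₁). Equality gives the switch point.
λE₁h₂ = E₂ + λE₂h₁ ⇒ λ = E₂/(E₁h₂ − E₂h₁) = 8.84/(31.56 − 22.01) = 0.9256 per s.

0.926 per s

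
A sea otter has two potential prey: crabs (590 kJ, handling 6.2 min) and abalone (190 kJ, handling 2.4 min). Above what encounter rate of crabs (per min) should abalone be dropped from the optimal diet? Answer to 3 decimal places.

The zero-one rule: include abalone iff E₂/h₂ > λE₁/(1+λh₁). Equality gives the switch point.
λE₁h₂ = E₂ + λE₂h₁ ⇒ λ = E₂/(E₁h₂ − E₂h₁) = 190/(1416 − 1178) = 0.7983 per min.

0.798 per min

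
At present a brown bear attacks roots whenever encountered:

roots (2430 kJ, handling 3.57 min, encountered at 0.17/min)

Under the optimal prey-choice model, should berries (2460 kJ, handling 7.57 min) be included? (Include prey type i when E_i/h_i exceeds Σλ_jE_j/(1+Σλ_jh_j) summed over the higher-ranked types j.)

Intake rate on the current diet: R = (0.17×2430) / (1 + 0.17×3.57) = 413.1/1.607 = 257.1 kJ/min.
Profitability of berries: 2460/7.57 = 325 kJ/min.
325 > 257.1, so adding berries raises the average — include it.

Yes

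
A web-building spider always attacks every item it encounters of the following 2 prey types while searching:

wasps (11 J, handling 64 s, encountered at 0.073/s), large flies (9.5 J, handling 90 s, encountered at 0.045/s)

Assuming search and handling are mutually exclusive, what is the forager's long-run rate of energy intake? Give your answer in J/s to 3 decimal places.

0.127 J/s

R = Σλ_iE_i / (1 + Σλ_ih_i)
Numerator: 0.073×11 + 0.045×9.5 = 1.23
Denominator: 1 + 0.073×64 + 0.045×90 = 9.722
R = 1.23/9.722 = 0.1266 J/s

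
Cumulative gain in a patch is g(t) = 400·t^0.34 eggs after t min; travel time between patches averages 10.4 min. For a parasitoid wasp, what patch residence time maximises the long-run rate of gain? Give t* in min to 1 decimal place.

5.4 min

Optimal t* satisfies g'(t*) = g(t*)/(T + t*).
g'(t) = 0.34·400·t^-0.66. Setting 0.34·400·t^-0.66 = 400·t^0.34/(10.4+t) gives 0.34(10.4+t) = t, so 0.66·t = 0.34×10.4.
t* = 0.34×10.4/0.66 = 5.358 min.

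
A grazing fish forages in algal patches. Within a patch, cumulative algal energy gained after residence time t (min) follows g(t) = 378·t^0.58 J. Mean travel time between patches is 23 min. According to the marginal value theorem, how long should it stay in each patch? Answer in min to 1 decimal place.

31.8 min

Maximise g(t)/(T+t): set derivative to zero → g'(t)(T+t) = g(t).
g'(t) = 0.58·378·t^-0.42. Setting 0.58·378·t^-0.42 = 378·t^0.58/(23+t) gives 0.58(23+t) = t, so 0.42·t = 0.58×23.
t* = 0.58×23/0.42 = 31.76 min.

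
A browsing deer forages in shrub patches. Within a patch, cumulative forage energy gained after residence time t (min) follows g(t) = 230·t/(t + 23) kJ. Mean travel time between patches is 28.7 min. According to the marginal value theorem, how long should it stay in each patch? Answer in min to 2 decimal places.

25.69 min

Maximise g(t)/(T+t): set derivative to zero → g'(t)(T+t) = g(t).
g'(t) = 230·23/(t + 23)². Setting 230·23/(t+23)² = 230t/[(t+23)(28.7+t)] gives 23(28.7+t) = t(t+23), so t² = 23×28.7 = 660.1.
t* = √660.1 = 25.69 min.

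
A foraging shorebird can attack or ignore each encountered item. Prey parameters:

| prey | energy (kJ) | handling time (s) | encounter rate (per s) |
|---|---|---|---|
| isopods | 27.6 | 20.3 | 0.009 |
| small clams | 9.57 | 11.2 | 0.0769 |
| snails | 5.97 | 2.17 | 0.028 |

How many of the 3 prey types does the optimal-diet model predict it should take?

Rank by E/h (kJ/s): snails 2.75, isopods 1.36, small clams 0.854. Include each in turn until the next type's E/h falls below the running intake rate.
Rate on top 1: 0.1576. isopods: 1.36 > 0.1576 → include.
Rate on top 2: 0.3342. small clams: 0.854 > 0.3342 → include.
Optimal diet: snails, isopods, small clams — 3 of 3 types.

3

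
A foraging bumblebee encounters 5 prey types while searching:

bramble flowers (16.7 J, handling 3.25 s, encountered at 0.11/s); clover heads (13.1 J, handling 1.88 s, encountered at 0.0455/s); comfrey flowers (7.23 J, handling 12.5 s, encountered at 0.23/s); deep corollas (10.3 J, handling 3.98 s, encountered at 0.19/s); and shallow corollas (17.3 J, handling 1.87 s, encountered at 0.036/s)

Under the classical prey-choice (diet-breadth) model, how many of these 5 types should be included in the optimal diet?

Profitabilities (E/h, J/s): shallow corollas 9.25, clover heads 6.97, bramble flowers 5.14, deep corollas 2.59, comfrey flowers 0.578. Add prey in this order while the next type's profitability exceeds the intake rate on those already taken.
Rate on top 1: 0.5835. clover heads: 6.97 > 0.5835 → include.
Rate on top 2: 1.057. bramble flowers: 5.14 > 1.057 → include.
Rate on top 3: 2.023. deep corollas: 2.59 > 2.023 → include.
Rate on top 4: 2.212. comfrey flowers: 0.578 < 2.212 → exclude; stop.
Optimal diet: shallow corollas, clover heads, bramble flowers, deep corollas — 4 of 5 types.

4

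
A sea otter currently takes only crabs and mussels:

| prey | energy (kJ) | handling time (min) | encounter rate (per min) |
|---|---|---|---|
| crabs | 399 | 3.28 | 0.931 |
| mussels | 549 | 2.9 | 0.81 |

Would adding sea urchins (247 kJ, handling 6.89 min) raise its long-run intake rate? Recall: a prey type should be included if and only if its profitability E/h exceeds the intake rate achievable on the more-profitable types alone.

Intake rate on the current diet: R = (0.931×399 + 0.81×549) / (1 + 0.931×3.28 + 0.81×2.9) = 816.2/6.403 = 127.5 kJ/min.
sea urchins: E/h = 247/6.89 = 35.85 kJ/min.
35.85 < 127.5, so adding sea urchins would lower the average — exclude it.

No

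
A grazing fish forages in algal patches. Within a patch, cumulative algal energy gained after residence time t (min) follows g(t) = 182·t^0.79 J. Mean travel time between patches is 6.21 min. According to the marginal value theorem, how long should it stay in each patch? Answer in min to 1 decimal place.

23.4 min

Maximise g(t)/(T+t): set derivative to zero → g'(t)(T+t) = g(t).
g'(t) = 0.79·182·t^-0.21. Setting 0.79·182·t^-0.21 = 182·t^0.79/(6.21+t) gives 0.79(6.21+t) = t, so 0.21·t = 0.79×6.21.
t* = 0.79×6.21/0.21 = 23.36 min.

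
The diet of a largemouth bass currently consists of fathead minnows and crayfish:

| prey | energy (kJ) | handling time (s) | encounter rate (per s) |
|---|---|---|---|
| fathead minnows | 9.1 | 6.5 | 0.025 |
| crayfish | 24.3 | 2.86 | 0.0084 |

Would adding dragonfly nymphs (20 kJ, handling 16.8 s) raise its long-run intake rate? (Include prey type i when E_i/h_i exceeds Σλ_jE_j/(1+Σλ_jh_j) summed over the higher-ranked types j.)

On fathead minnows and crayfish alone, R = ΣλE/(1+Σλh) = 0.4316/1.187 = 0.3638 kJ/s.
dragonfly nymphs: E/h = 20/16.8 = 1.19 kJ/s.
Since 1.19 > R, including dragonfly nymphs increases the long-run rate.

Yes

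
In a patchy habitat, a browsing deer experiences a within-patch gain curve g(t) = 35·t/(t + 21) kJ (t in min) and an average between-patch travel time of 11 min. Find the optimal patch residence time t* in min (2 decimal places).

Optimal t* satisfies g'(t*) = g(t*)/(T + t*).
g'(t) = 35·21/(t + 21)². Setting 35·21/(t+21)² = 35t/[(t+21)(11+t)] gives 21(11+t) = t(t+21), so t² = 21×11 = 231.
t* = √231 = 15.2 min.

15.20 min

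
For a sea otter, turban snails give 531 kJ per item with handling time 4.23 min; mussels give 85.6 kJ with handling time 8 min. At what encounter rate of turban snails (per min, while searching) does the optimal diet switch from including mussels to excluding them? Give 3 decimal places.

The zero-one rule: include mussels iff E₂/h₂ > λE₁/(1+λh₁). Equality gives the switch point.
λE₁h₂ = E₂ + λE₂h₁ ⇒ λ = E₂/(E₁h₂ − E₂h₁) = 85.6/(4248 − 362.1) = 0.02203 per min.

0.022 per min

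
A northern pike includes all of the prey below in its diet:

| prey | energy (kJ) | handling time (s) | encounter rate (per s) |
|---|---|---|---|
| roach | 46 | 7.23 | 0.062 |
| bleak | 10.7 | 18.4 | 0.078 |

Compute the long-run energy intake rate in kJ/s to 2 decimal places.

1.28 kJ/s

Energy encountered per unit search time: 0.062×46 + 0.078×10.7 = 3.687 kJ/s.
Handling time per unit search time: 0.062×7.23 + 0.078×18.4 = 1.883.
Rate = 3.687/(1 + 1.883) = 1.279 kJ/s.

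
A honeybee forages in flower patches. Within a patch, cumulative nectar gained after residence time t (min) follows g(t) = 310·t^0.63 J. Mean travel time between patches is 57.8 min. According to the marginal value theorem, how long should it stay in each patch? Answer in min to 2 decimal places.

By the marginal value theorem, leave when the instantaneous gain rate g'(t) equals the habitat-wide average g(t)/(T + t).
g'(t) = 0.63·310·t^-0.37. Setting 0.63·310·t^-0.37 = 310·t^0.63/(57.8+t) gives 0.63(57.8+t) = t, so 0.37·t = 0.63×57.8.
t* = 0.63×57.8/0.37 = 98.42 min.

98.42 min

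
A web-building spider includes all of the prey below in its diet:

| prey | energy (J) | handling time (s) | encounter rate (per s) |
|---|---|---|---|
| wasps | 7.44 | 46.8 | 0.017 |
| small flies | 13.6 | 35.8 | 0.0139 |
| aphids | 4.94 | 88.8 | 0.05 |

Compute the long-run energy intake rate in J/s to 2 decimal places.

0.08 J/s

R = Σλ_iE_i / (1 + Σλ_ih_i)
Numerator: 0.017×7.44 + 0.0139×13.6 + 0.05×4.94 = 0.5625
Denominator: 1 + 0.017×46.8 + 0.0139×35.8 + 0.05×88.8 = 6.733
R = 0.5625/6.733 = 0.08354 J/s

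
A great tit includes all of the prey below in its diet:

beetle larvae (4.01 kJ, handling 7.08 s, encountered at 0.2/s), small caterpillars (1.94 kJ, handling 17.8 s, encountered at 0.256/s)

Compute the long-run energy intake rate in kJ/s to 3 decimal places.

0.186 kJ/s

Energy encountered per unit search time: 0.2×4.01 + 0.256×1.94 = 1.299 kJ/s.
Handling time per unit search time: 0.2×7.08 + 0.256×17.8 = 5.973.
Rate = 1.299/(1 + 5.973) = 0.1862 kJ/s.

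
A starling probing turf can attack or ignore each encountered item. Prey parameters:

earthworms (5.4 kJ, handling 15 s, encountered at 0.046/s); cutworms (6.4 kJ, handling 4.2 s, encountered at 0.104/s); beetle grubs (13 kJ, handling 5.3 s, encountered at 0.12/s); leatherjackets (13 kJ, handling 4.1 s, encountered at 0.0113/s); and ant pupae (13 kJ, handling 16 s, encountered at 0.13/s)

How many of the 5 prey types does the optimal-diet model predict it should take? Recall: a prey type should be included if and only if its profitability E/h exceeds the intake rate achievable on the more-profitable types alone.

Profitabilities (E/h, kJ/s): leatherjackets 3.17, beetle grubs 2.45, cutworms 1.52, ant pupae 0.812, earthworms 0.36. Add prey in this order while the next type's profitability exceeds the intake rate on those already taken.
Rate on top 1: 0.1404. beetle grubs: 2.45 > 0.1404 → include.
Rate on top 2: 1.015. cutworms: 1.52 > 1.015 → include.
Rate on top 3: 1.12. ant pupae: 0.812 < 1.12 → exclude; stop.
Optimal diet: leatherjackets, beetle grubs, cutworms — 3 of 5 types.

3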